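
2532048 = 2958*856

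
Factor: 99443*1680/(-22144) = -2^(-3 ) *3^1*5^1*7^1*173^( - 1)* 277^1*359^1 = - 10441515/1384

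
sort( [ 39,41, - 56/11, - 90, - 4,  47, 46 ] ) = [-90, - 56/11, - 4,39,41, 46, 47] 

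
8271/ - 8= - 1034 + 1/8 = - 1033.88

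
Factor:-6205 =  - 5^1*17^1*73^1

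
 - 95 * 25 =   -  2375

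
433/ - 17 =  - 26 + 9/17 = - 25.47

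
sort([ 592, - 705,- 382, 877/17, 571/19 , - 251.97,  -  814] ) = [ - 814, - 705, - 382, - 251.97 , 571/19 , 877/17,  592 ] 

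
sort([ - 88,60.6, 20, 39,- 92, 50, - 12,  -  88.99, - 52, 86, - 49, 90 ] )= [ - 92, - 88.99,  -  88, -52,-49,-12, 20,  39,50,  60.6 , 86,90]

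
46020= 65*708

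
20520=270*76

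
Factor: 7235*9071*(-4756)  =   - 312130025860=- 2^2*5^1*29^1*41^1*47^1*193^1*1447^1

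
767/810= 767/810 = 0.95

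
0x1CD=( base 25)ib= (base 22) kl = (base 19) 155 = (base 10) 461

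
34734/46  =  755 + 2/23 = 755.09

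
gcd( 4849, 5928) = 13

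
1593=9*177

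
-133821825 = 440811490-574633315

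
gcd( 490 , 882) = 98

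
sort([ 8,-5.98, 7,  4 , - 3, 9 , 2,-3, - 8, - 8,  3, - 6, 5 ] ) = [ - 8, - 8,-6, - 5.98, - 3 , - 3,2, 3,4, 5, 7, 8, 9 ]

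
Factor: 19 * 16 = 304 =2^4 *19^1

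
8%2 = 0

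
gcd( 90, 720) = 90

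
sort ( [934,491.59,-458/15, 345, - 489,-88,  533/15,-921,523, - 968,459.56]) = [ - 968,  -  921, - 489, - 88,-458/15,533/15,345,459.56,  491.59,  523, 934]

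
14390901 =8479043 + 5911858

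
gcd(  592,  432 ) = 16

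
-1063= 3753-4816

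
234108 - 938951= - 704843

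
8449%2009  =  413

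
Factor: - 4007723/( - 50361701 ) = 13^(  -  1)*17^( - 1 )*31^( - 1)*7351^(-1 )*4007723^1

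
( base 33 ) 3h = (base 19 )62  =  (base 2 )1110100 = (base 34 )3e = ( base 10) 116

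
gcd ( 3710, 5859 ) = 7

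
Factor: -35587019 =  - 13^1 * 19^2*7583^1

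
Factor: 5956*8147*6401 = 310599128332=2^2*37^1*173^1*1489^1 *8147^1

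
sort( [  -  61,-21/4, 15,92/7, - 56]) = [ - 61, - 56, - 21/4,92/7,15] 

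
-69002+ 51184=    - 17818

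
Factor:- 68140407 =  - 3^1*67^1*263^1*1289^1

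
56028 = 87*644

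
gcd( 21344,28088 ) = 8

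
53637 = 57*941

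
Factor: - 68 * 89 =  - 2^2*17^1*89^1 = - 6052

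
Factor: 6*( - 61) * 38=  -  13908=- 2^2*3^1*19^1*61^1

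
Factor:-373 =-373^1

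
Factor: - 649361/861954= - 2^( - 1)* 3^ ( - 1)*19^ ( - 1)*7561^( - 1)*649361^1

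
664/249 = 8/3 = 2.67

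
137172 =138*994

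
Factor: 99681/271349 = 3^1*13^ (- 1 )*149^1*223^1* 20873^(- 1) 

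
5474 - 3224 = 2250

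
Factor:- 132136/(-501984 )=2^( - 2)*3^( - 3)*7^( - 1)*199^1 = 199/756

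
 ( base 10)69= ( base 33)23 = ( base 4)1011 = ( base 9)76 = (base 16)45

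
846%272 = 30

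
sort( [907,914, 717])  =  [717,907, 914]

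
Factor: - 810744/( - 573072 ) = 2^( - 1 )*11^1*37^1 * 83^1*11939^( - 1) = 33781/23878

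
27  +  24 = 51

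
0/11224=0= 0.00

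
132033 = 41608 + 90425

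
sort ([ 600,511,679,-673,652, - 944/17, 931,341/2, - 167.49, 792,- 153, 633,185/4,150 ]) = [ - 673,-167.49,-153, - 944/17, 185/4, 150 , 341/2, 511, 600, 633, 652, 679,792, 931] 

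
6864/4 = 1716 = 1716.00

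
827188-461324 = 365864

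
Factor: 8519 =7^1*1217^1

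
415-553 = - 138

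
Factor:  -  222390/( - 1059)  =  2^1 * 3^1*5^1*7^1 = 210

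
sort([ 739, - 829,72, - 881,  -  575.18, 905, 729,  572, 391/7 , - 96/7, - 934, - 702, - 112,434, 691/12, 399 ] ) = [ - 934, -881, - 829,-702, - 575.18, - 112, - 96/7, 391/7,691/12, 72, 399, 434,572, 729,739, 905 ] 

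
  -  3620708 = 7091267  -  10711975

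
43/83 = 43/83 = 0.52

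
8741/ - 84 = - 105+79/84  =  - 104.06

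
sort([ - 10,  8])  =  [-10,  8 ]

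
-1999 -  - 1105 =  - 894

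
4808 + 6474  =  11282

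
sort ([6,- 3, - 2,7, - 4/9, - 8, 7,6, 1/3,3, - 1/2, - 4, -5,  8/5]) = [ - 8, -5 , - 4, - 3, - 2, - 1/2, - 4/9, 1/3 , 8/5,3, 6, 6, 7,7] 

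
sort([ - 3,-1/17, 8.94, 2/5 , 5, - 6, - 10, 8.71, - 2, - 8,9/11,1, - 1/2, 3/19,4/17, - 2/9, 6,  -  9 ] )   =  [ - 10, - 9, - 8 , -6 , - 3, - 2,  -  1/2, - 2/9,-1/17 , 3/19,4/17,2/5, 9/11, 1,5, 6,8.71, 8.94]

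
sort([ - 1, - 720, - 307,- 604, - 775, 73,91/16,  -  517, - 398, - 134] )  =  [  -  775, - 720,-604, - 517, - 398, - 307, - 134, - 1, 91/16, 73 ]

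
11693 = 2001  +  9692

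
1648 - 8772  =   - 7124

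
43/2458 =43/2458 = 0.02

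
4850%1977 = 896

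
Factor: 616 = 2^3*7^1*11^1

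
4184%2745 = 1439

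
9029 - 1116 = 7913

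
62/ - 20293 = -62/20293  =  - 0.00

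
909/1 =909 = 909.00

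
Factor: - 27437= - 27437^1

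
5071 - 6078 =-1007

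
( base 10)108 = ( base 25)48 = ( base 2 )1101100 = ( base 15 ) 73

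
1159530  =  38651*30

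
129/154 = 129/154 = 0.84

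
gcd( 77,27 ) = 1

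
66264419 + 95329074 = 161593493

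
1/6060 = 1/6060 =0.00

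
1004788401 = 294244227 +710544174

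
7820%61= 12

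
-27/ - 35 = 27/35 = 0.77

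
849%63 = 30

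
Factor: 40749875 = 5^3*  325999^1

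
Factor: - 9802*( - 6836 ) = 2^3*13^2*29^1 * 1709^1 = 67006472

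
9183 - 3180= 6003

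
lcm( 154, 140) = 1540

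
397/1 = 397  =  397.00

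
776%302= 172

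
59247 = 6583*9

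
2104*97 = 204088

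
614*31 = 19034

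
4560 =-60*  ( - 76 ) 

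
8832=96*92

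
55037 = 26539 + 28498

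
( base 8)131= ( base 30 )2t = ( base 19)4d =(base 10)89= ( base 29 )32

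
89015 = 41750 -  - 47265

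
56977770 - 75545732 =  - 18567962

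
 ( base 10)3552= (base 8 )6740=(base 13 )1803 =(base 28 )4eo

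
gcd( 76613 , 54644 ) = 1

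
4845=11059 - 6214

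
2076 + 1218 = 3294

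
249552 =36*6932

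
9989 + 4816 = 14805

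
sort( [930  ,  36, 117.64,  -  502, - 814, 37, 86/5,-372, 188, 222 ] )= [ - 814, - 502, - 372,86/5,36, 37, 117.64, 188, 222, 930]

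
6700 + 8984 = 15684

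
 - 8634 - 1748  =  -10382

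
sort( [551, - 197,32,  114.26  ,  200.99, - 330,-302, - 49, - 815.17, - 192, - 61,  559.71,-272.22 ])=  [ - 815.17, - 330, - 302 , - 272.22, - 197, - 192, - 61, - 49, 32, 114.26, 200.99, 551,559.71]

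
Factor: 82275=3^1*5^2 * 1097^1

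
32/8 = 4   =  4.00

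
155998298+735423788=891422086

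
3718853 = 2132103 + 1586750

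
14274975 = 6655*2145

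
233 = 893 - 660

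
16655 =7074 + 9581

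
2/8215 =2/8215 = 0.00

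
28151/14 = 2010 + 11/14 = 2010.79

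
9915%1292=871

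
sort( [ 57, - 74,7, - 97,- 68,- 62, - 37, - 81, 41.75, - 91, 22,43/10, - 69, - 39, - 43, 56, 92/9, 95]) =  [ - 97, - 91,-81,-74, -69, - 68, - 62, - 43, - 39, - 37,43/10,7,92/9,  22,  41.75, 56,57, 95]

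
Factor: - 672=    - 2^5*3^1*7^1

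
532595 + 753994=1286589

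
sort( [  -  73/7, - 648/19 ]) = [ - 648/19, - 73/7] 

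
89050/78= 3425/3 = 1141.67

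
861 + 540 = 1401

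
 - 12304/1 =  - 12304 = - 12304.00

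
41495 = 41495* 1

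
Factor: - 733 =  - 733^1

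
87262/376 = 232+ 15/188= 232.08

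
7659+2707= 10366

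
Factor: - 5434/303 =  - 2^1 * 3^( -1)*11^1*13^1*19^1*101^(- 1) 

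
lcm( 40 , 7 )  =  280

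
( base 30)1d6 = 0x510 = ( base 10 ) 1296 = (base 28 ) 1i8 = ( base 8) 2420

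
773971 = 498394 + 275577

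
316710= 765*414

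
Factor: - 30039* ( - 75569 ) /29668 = 2^ ( - 2)*3^1*13^1*17^1*19^1*31^1*5813^1*7417^( - 1) = 2270017191/29668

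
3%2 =1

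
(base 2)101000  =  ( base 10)40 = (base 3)1111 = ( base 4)220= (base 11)37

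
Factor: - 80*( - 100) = 8000  =  2^6*5^3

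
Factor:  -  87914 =  -  2^1*113^1 * 389^1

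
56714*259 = 14688926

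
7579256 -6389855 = 1189401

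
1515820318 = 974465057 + 541355261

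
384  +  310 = 694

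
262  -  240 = 22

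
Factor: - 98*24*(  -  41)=2^4*3^1 * 7^2*41^1 = 96432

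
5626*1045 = 5879170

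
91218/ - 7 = - 13032 + 6/7 =- 13031.14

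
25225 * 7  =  176575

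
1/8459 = 1/8459 = 0.00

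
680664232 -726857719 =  - 46193487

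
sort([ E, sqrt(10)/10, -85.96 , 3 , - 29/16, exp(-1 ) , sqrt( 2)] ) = [ - 85.96,-29/16, sqrt(10 )/10, exp ( - 1),sqrt( 2 ) , E, 3]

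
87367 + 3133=90500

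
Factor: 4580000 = 2^5*5^4 * 229^1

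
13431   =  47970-34539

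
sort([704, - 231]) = [-231,704 ]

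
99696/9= 33232/3 = 11077.33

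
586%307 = 279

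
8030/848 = 4015/424 = 9.47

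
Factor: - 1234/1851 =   -  2^1*3^(  -  1)= - 2/3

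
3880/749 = 3880/749 = 5.18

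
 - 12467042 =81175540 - 93642582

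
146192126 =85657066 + 60535060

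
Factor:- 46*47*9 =-2^1 * 3^2*23^1*47^1= - 19458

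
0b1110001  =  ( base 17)6b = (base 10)113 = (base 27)45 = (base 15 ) 78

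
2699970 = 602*4485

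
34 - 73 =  - 39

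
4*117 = 468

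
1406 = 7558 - 6152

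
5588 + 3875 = 9463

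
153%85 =68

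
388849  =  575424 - 186575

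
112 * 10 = 1120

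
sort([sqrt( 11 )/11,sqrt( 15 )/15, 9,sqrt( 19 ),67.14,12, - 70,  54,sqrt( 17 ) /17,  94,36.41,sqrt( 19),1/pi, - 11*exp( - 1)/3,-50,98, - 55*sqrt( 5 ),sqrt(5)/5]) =[ - 55*sqrt( 5 ), - 70, - 50, - 11*exp( - 1) /3,  sqrt( 17 )/17,sqrt( 15)/15,sqrt (11 )/11,1/pi, sqrt(5)/5,sqrt( 19 ),sqrt( 19 ),9,12, 36.41,54,67.14, 94, 98]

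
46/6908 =23/3454=0.01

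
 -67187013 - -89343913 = 22156900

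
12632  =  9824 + 2808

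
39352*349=13733848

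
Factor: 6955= 5^1*13^1*107^1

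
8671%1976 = 767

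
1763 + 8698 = 10461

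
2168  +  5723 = 7891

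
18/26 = 9/13 = 0.69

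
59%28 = 3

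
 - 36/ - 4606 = 18/2303 = 0.01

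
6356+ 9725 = 16081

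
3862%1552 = 758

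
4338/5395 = 4338/5395 = 0.80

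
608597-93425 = 515172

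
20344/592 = 34 + 27/74 = 34.36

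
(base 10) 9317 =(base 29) b28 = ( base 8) 22145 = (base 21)102E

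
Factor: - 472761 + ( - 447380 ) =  - 29^1*31729^1 = -920141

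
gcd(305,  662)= 1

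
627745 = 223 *2815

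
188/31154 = 94/15577 = 0.01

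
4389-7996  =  -3607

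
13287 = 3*4429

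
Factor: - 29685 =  - 3^1*5^1*1979^1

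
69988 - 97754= - 27766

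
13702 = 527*26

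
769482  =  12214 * 63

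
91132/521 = 91132/521 = 174.92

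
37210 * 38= 1413980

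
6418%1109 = 873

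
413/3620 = 413/3620=0.11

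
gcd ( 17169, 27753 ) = 3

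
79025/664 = 79025/664 = 119.01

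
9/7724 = 9/7724 = 0.00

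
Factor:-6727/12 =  - 2^(- 2)*3^( - 1)  *7^1*31^2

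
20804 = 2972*7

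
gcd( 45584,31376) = 592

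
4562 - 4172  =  390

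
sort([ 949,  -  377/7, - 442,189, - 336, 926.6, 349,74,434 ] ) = [-442, - 336,-377/7,74,  189,349, 434,  926.6 , 949]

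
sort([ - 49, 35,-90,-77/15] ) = [ - 90, - 49, - 77/15, 35 ] 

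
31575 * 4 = 126300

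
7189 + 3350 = 10539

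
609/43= 609/43 = 14.16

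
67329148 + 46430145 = 113759293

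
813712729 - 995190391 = - 181477662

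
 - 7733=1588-9321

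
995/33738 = 995/33738 = 0.03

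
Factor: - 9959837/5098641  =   - 3^(-1 )*1699547^( - 1)*9959837^1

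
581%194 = 193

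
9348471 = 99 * 94429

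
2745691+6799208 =9544899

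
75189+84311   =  159500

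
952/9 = 952/9= 105.78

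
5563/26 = 5563/26 = 213.96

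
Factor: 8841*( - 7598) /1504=-33586959/752 = -2^(-4 )*3^1*7^1*29^1*47^(-1)* 131^1*421^1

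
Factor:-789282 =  - 2^1*3^2*13^1*3373^1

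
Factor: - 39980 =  - 2^2* 5^1* 1999^1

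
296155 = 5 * 59231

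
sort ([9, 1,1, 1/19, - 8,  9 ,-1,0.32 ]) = [-8, - 1 , 1/19, 0.32, 1 , 1 , 9,9]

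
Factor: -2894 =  - 2^1 *1447^1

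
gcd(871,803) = 1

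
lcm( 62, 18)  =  558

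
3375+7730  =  11105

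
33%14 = 5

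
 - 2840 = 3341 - 6181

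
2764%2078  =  686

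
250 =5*50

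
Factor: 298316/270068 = 697/631 =17^1*41^1 * 631^( - 1 ) 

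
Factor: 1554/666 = 3^( -1)* 7^1= 7/3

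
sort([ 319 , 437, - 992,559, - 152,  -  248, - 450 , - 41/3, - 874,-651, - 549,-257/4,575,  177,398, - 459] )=[ - 992,-874 ,-651, - 549, - 459, - 450, - 248, - 152, - 257/4, - 41/3,177,319,398 , 437, 559,575 ] 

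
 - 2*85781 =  - 171562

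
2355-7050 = -4695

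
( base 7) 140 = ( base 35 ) 27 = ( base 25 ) 32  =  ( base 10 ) 77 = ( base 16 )4D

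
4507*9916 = 44691412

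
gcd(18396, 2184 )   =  84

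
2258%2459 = 2258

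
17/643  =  17/643 = 0.03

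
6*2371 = 14226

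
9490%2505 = 1975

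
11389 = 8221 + 3168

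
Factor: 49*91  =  4459 = 7^3*13^1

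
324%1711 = 324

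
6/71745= 2/23915 = 0.00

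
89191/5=17838 + 1/5= 17838.20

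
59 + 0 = 59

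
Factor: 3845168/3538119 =2^4 * 3^( - 1)*13^ ( - 1 )*29^1*257^( - 1)*353^ ( - 1)*8287^1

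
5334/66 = 80+9/11 = 80.82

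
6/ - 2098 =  - 1 + 1046/1049 = - 0.00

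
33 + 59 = 92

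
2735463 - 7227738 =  - 4492275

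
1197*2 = 2394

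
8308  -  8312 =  - 4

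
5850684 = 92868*63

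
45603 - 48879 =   -  3276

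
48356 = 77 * 628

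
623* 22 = 13706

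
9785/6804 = 1 + 2981/6804= 1.44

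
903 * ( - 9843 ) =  - 8888229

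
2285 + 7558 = 9843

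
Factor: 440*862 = 2^4*5^1*11^1*431^1= 379280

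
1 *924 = 924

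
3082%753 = 70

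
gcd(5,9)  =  1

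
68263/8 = 8532  +  7/8 = 8532.88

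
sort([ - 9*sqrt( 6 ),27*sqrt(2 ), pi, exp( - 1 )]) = [ - 9*sqrt(  6 ),  exp(-1 ),pi, 27*sqrt( 2)]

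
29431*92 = 2707652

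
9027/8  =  1128 + 3/8 =1128.38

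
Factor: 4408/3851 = 2^3*19^1*  29^1*  3851^( - 1)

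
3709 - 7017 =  - 3308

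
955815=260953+694862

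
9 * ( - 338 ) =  - 3042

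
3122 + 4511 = 7633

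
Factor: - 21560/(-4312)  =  5^1=5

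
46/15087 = 46/15087 = 0.00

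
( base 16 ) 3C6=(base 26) 1b4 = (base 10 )966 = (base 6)4250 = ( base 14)4d0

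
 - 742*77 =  - 57134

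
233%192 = 41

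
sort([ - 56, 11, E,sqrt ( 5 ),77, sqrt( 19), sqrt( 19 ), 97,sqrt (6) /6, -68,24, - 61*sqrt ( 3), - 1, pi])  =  [  -  61 * sqrt( 3), - 68 ,  -  56,  -  1,  sqrt( 6) /6, sqrt( 5 ), E,pi, sqrt( 19),sqrt( 19), 11, 24,77,97]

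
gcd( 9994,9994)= 9994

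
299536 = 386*776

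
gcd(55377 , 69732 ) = 9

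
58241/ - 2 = -58241/2 = -29120.50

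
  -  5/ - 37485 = 1/7497 = 0.00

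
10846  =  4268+6578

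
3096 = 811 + 2285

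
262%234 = 28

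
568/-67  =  -9 + 35/67 = -  8.48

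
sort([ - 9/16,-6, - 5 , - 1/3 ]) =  [ - 6, - 5, - 9/16, - 1/3 ]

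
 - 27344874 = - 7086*3859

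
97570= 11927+85643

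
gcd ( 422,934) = 2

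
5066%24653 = 5066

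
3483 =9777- 6294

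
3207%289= 28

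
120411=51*2361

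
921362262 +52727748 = 974090010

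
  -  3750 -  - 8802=5052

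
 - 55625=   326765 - 382390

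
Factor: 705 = 3^1*5^1*47^1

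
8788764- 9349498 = - 560734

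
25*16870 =421750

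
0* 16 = 0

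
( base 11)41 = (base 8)55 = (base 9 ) 50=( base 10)45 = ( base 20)25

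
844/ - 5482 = -422/2741 = - 0.15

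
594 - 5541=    - 4947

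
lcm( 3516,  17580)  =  17580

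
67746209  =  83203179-15456970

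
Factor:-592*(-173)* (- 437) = -2^4*19^1 * 23^1*37^1*173^1 = -44755792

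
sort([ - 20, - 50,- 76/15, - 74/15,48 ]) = [  -  50 , - 20, - 76/15, -74/15, 48 ] 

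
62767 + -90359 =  - 27592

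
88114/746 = 44057/373 = 118.12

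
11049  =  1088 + 9961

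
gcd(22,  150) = 2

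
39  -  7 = 32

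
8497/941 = 8497/941 = 9.03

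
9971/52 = 191 + 3/4 = 191.75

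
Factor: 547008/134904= 296/73 = 2^3*37^1 * 73^( - 1)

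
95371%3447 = 2302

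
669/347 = 1 + 322/347= 1.93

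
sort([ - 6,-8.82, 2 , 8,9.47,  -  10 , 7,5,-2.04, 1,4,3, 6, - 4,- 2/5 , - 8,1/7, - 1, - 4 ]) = [ - 10, - 8.82, - 8,-6,  -  4, - 4, - 2.04, - 1, -2/5, 1/7,1, 2,3,4,5 , 6,7,8, 9.47] 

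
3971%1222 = 305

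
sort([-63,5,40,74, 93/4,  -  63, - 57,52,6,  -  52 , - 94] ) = [ - 94, - 63, - 63,-57 , - 52,  5,6, 93/4, 40, 52,74] 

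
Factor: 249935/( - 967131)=-3^( - 2)*5^1 * 7^1 * 11^( - 1)*37^1*193^1 * 9769^( - 1)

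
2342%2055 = 287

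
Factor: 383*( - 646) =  - 247418  =  - 2^1 * 17^1*19^1 *383^1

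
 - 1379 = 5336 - 6715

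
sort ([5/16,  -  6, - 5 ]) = [ - 6, - 5, 5/16]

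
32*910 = 29120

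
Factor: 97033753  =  883^1 * 109891^1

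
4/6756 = 1/1689 = 0.00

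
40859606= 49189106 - 8329500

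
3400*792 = 2692800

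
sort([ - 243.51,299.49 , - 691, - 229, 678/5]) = [-691, - 243.51 ,-229, 678/5 , 299.49]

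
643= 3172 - 2529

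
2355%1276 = 1079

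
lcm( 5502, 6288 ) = 44016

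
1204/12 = 301/3 =100.33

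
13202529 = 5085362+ 8117167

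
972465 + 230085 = 1202550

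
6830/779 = 8+598/779 =8.77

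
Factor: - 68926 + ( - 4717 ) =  - 73643^1 = - 73643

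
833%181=109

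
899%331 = 237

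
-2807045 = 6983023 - 9790068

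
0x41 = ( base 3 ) 2102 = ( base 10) 65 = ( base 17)3E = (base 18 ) 3b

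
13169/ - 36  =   - 13169/36 = - 365.81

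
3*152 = 456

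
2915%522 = 305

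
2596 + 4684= 7280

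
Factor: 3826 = 2^1 * 1913^1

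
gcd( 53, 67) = 1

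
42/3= 14 = 14.00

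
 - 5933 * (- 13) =77129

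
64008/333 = 7112/37 = 192.22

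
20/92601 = 20/92601 = 0.00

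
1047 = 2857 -1810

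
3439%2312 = 1127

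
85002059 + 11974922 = 96976981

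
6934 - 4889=2045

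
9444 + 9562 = 19006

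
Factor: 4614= 2^1*3^1*769^1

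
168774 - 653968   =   - 485194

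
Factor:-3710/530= -7^1 = -7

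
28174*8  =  225392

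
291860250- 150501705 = 141358545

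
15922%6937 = 2048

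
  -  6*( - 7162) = 42972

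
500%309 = 191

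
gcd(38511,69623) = 1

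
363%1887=363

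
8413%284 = 177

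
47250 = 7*6750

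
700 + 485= 1185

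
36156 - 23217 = 12939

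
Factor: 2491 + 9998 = 3^1*23^1*181^1=12489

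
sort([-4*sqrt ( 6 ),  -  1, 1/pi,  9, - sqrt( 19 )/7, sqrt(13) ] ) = [ - 4*sqrt ( 6 ), - 1, - sqrt ( 19 ) /7, 1/pi, sqrt(13), 9 ] 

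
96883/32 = 3027 + 19/32= 3027.59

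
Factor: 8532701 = 23^1 * 349^1 * 1063^1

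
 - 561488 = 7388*( - 76 ) 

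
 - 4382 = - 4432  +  50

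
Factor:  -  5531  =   - 5531^1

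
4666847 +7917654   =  12584501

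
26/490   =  13/245=0.05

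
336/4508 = 12/161=   0.07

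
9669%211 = 174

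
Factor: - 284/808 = - 71/202 = - 2^(-1)*71^1 * 101^( - 1) 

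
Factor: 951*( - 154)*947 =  - 2^1*3^1*7^1*11^1*317^1*947^1 = - 138691938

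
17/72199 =1/4247 = 0.00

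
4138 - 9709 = -5571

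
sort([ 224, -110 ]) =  [ - 110, 224 ]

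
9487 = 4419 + 5068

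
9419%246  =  71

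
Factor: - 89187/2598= - 29729/866 = - 2^( - 1)*7^1*31^1*137^1*433^ ( - 1)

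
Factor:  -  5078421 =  - 3^2 * 564269^1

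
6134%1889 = 467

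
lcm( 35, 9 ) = 315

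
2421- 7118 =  -4697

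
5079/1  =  5079 = 5079.00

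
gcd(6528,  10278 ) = 6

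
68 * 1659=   112812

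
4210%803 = 195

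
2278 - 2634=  - 356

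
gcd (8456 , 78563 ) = 1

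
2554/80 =1277/40 =31.93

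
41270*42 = 1733340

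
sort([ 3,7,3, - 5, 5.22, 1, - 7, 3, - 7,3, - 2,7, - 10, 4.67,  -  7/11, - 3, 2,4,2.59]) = [ - 10,  -  7, - 7,-5, - 3, - 2, - 7/11,1,2, 2.59 , 3,3 , 3,3,4,4.67, 5.22, 7,7]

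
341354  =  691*494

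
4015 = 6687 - 2672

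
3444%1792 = 1652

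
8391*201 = 1686591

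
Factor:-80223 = -3^1*11^2*13^1*17^1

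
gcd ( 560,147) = 7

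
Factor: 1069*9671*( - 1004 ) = - 2^2*19^1*251^1*509^1 * 1069^1 = -10379652196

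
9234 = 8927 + 307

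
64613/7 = 9230+ 3/7 =9230.43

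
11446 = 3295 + 8151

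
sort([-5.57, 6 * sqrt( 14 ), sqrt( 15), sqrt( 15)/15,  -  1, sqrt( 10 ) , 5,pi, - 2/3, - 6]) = [ - 6, - 5.57, - 1,-2/3, sqrt( 15) /15, pi, sqrt( 10), sqrt( 15 ), 5, 6 * sqrt( 14 )]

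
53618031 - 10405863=43212168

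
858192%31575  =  5667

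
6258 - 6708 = - 450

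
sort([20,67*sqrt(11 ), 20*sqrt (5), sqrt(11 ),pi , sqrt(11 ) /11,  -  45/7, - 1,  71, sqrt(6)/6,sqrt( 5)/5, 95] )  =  [-45/7,-1,sqrt( 11)/11, sqrt(6 )/6,sqrt( 5)/5,pi, sqrt(11), 20, 20*sqrt ( 5),71, 95,67*sqrt(11 ) ] 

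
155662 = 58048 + 97614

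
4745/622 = 7 + 391/622 = 7.63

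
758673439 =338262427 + 420411012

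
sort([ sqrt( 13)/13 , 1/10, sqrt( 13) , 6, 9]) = [ 1/10,sqrt( 13)/13, sqrt(13 ),6,  9]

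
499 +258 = 757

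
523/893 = 523/893 = 0.59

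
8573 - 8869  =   - 296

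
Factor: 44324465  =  5^1 *8864893^1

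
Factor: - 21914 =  - 2^1*10957^1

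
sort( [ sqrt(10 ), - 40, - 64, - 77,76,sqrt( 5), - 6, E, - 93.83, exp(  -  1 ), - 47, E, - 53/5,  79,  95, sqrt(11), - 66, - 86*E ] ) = [  -  86*E,-93.83, - 77, - 66, - 64, - 47, - 40, - 53/5, - 6,  exp( - 1),sqrt (5),E,E,sqrt( 10 ), sqrt ( 11),76, 79,95 ]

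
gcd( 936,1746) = 18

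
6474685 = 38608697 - 32134012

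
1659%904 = 755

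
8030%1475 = 655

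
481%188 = 105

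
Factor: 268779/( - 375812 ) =- 2^(  -  2)*3^1*7^1 * 47^ ( - 1) * 1999^ ( - 1 )*12799^1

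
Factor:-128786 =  - 2^1*7^1*9199^1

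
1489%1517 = 1489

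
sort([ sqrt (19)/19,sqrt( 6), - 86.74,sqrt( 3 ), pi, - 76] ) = [ - 86.74 ,  -  76,sqrt(19 )/19,sqrt( 3 ),  sqrt( 6 ), pi ]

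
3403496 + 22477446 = 25880942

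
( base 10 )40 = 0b101000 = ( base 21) 1j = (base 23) 1h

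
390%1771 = 390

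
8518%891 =499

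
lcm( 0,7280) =0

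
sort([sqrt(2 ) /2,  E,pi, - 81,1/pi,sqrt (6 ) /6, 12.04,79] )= [-81, 1/pi,sqrt( 6 ) /6, sqrt(2)/2,  E,pi , 12.04, 79 ]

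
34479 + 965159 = 999638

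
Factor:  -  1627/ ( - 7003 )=47^( - 1) * 149^ ( - 1)  *1627^1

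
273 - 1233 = -960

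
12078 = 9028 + 3050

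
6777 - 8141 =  - 1364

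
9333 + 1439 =10772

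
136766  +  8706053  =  8842819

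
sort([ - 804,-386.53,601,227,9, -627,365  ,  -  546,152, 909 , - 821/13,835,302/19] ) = [ - 804, -627, - 546, -386.53,- 821/13,9, 302/19,  152, 227, 365,  601, 835,909 ]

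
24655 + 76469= 101124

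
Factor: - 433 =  - 433^1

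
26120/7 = 26120/7= 3731.43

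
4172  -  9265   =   - 5093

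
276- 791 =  - 515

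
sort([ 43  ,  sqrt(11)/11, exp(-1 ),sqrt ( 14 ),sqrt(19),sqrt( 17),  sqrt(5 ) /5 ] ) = [ sqrt(11) /11,exp( - 1), sqrt(5 ) /5,sqrt(14),sqrt(17 ), sqrt( 19), 43]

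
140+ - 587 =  - 447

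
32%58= 32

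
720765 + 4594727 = 5315492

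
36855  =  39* 945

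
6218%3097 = 24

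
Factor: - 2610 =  - 2^1 * 3^2 *5^1 * 29^1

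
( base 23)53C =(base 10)2726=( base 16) aa6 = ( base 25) 491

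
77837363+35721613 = 113558976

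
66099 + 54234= 120333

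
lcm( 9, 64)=576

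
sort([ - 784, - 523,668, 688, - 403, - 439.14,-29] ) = [ - 784, - 523, - 439.14, - 403,  -  29, 668,688]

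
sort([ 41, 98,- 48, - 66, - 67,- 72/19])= [ - 67,-66,-48,-72/19, 41, 98]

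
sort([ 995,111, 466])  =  [ 111,466, 995 ]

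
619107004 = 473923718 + 145183286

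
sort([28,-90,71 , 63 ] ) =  [-90,28,63,71]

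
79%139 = 79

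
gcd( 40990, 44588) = 2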